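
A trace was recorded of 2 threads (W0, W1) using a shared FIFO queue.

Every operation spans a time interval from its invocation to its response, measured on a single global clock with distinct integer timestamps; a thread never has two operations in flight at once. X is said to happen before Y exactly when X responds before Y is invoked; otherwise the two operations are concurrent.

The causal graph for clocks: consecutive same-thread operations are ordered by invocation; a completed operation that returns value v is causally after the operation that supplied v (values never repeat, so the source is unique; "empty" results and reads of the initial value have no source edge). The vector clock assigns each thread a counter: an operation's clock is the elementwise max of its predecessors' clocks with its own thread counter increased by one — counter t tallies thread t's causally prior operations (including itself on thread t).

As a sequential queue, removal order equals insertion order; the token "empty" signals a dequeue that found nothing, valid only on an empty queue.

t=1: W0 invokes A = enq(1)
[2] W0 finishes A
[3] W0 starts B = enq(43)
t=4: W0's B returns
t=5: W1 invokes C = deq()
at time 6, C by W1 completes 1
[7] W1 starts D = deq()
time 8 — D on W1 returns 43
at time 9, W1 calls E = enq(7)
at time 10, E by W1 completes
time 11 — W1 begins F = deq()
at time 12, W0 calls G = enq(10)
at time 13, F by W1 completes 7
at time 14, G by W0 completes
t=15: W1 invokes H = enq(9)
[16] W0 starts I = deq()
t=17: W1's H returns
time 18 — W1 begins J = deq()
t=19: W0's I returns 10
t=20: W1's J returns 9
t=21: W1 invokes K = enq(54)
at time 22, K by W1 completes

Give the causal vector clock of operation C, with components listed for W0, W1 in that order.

A, invoked 1, has no incoming edges; only W0's bump applies → (1, 0)
merge at C (invoked 5): VC(A)=(1, 0), own-thread bump on W1 → (1, 1)
merge at B (invoked 3): VC(A)=(1, 0), own-thread bump on W0 → (2, 0)
merge at G (invoked 12): VC(B)=(2, 0), own-thread bump on W0 → (3, 0)
merge at D (invoked 7): VC(B)=(2, 0), VC(C)=(1, 1), own-thread bump on W1 → (2, 2)
merge at I (invoked 16): VC(G)=(3, 0), own-thread bump on W0 → (4, 0)
merge at E (invoked 9): VC(D)=(2, 2), own-thread bump on W1 → (2, 3)
merge at F (invoked 11): VC(E)=(2, 3), own-thread bump on W1 → (2, 4)
merge at H (invoked 15): VC(F)=(2, 4), own-thread bump on W1 → (2, 5)
merge at J (invoked 18): VC(H)=(2, 5), own-thread bump on W1 → (2, 6)
merge at K (invoked 21): VC(J)=(2, 6), own-thread bump on W1 → (2, 7)
target: VC(C) = (1, 1)

(1, 1)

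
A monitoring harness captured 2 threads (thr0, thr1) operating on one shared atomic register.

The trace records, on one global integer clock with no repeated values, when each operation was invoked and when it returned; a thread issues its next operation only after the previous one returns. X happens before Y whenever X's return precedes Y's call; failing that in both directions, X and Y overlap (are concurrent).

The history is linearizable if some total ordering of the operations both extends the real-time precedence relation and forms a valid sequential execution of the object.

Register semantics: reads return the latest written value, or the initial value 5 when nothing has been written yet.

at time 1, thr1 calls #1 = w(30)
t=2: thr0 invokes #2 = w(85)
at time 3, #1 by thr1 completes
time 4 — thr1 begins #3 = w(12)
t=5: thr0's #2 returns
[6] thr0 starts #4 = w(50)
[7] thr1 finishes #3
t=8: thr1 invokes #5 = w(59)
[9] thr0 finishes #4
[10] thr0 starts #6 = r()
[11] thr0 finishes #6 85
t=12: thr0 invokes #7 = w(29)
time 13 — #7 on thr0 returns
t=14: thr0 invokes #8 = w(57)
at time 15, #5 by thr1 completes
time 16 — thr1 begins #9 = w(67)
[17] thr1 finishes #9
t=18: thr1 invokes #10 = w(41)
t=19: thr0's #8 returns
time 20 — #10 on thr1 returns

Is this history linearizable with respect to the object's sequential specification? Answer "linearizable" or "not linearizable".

not linearizable

through event 10 a valid linearization exists; event 11 (#6 responding at time 11) ends that
the 5 completed operations admit 5 real-time orders; each fails the atomic register replay
every completion of the 1 pending operation (#5) was checked; none linearizes
one such order, #1, #2, #3, #4, #6 (pending dropped), breaks at step 5 where #6 r() → 85 is illegal
one such order, #1, #2, #4, #3, #6 (pending dropped), breaks at step 5 where #6 r() → 85 is illegal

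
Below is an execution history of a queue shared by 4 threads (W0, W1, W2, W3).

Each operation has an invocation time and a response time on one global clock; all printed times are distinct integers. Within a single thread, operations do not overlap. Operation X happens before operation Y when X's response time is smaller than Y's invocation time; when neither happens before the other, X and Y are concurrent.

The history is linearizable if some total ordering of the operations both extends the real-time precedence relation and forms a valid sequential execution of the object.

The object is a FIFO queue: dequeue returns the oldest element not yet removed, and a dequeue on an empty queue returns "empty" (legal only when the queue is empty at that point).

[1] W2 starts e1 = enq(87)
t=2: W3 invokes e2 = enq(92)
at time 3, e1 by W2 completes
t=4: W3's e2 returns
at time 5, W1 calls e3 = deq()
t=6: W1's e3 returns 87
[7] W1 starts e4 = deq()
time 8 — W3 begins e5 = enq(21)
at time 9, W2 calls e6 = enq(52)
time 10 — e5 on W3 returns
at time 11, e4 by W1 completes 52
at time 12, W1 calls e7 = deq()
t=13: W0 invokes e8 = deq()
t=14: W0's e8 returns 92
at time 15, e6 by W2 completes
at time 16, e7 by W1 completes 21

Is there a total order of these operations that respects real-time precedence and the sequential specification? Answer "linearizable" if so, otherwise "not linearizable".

through event 10 a valid linearization exists; event 11 (e4 responding at time 11) ends that
4 orders of the 5 completed queue ops respect real time; none is legal
completion choices over the 1 pending operation (e6) were checked; none helps
one such order, e1, e2, e3, e4, e5 (pending dropped), breaks at step 4 where e4 deq() → 52 is illegal
one such order, e1, e2, e3, e5, e4 (pending dropped), breaks at step 5 where e4 deq() → 52 is illegal

not linearizable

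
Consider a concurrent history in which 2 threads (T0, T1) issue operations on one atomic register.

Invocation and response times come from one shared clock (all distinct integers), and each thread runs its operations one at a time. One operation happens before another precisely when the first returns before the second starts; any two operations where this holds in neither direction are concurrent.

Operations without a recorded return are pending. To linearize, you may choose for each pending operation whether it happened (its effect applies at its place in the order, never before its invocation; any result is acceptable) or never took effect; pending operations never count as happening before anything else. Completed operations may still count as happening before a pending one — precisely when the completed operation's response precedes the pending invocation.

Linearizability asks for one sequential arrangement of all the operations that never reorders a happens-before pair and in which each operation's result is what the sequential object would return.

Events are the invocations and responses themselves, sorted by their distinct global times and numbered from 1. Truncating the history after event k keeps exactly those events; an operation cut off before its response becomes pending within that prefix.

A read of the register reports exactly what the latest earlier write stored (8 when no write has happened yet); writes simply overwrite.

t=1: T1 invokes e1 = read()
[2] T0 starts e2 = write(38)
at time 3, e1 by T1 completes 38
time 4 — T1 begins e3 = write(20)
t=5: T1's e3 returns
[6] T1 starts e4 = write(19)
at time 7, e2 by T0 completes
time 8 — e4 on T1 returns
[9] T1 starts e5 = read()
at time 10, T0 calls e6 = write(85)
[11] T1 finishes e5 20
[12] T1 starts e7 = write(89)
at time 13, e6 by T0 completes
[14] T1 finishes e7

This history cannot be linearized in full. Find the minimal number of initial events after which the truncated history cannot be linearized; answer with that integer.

one valid order for events 1..10 is e2, e1, e3, e4:
1. e2 write(38), leaving value 38
2. e1 read() → 38, leaving value 38
3. e3 write(20), leaving value 20
4. e4 write(19), leaving value 19
at event 11 (e5's time-11 response) nothing linearizes any more
no completion choice of the 1 pending operation (e6) rescues it — every subset was tried
take e1, e2, e3, e4, e5 (pending dropped): step 1 already fails, because e1 read() → 38 cannot occur there
take e1, e3, e2, e4, e5 (pending dropped): step 1 already fails, because e1 read() → 38 cannot occur there

11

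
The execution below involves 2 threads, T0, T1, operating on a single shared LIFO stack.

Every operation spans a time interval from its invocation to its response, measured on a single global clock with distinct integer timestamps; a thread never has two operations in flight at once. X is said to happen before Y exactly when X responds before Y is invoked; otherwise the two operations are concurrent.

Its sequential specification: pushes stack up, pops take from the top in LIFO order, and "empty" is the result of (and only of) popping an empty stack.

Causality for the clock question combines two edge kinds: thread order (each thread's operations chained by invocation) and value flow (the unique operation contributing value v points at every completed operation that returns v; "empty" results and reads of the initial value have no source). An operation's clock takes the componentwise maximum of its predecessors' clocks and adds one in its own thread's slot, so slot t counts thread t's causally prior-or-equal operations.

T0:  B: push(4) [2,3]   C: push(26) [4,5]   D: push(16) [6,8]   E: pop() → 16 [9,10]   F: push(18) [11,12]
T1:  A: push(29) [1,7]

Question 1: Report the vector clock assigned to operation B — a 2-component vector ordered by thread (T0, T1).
Answer: (1, 0)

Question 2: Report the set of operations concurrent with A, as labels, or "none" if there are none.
Answer: B, C, D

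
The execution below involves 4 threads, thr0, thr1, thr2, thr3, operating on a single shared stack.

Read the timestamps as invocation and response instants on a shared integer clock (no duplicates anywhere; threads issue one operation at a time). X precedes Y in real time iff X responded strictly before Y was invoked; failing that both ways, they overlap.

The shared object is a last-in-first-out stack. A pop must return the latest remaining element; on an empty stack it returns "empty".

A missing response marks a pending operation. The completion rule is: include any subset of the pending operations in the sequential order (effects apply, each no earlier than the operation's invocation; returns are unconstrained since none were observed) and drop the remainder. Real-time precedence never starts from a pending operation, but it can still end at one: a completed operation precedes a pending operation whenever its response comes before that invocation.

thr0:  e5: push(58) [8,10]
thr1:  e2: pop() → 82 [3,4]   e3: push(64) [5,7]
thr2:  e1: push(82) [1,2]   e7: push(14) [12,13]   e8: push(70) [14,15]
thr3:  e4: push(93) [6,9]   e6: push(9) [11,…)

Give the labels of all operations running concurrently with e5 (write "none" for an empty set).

e5 spans [8,10]: anything still running between times 8 and 10 counts as concurrent
e1 [1,2]: before
e2 [3,4]: before
e3 [5,7]: before
e4 [6,9]: concurrent
e6 [11,…): after
e7 [12,13]: after
e8 [14,15]: after

e4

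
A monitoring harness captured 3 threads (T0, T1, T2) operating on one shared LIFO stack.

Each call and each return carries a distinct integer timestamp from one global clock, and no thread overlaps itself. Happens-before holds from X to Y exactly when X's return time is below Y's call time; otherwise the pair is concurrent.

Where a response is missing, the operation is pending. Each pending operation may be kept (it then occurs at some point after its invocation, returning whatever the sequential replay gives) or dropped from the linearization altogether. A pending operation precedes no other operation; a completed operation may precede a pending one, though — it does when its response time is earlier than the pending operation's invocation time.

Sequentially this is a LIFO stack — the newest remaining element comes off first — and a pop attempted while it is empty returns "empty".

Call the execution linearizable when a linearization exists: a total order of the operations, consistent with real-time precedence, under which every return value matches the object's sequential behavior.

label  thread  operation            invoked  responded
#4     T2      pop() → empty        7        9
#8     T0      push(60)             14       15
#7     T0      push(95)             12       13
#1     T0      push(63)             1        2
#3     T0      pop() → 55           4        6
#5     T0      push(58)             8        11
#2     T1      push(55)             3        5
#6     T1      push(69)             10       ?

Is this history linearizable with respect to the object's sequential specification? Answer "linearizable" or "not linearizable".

not linearizable

events 1..8 are fine; event 9 — the response of #4 at time 9 — makes the prefix non-linearizable
the 4 completed operations admit 2 real-time orders; each fails the LIFO stack replay
no completion choice of the 1 pending operation (#5) rescues it — every subset was tried
take #1, #2, #3, #4 (pending dropped): step 4 already fails, because #4 pop() → empty cannot occur there
take #1, #3, #2, #4 (pending dropped): step 2 already fails, because #3 pop() → 55 cannot occur there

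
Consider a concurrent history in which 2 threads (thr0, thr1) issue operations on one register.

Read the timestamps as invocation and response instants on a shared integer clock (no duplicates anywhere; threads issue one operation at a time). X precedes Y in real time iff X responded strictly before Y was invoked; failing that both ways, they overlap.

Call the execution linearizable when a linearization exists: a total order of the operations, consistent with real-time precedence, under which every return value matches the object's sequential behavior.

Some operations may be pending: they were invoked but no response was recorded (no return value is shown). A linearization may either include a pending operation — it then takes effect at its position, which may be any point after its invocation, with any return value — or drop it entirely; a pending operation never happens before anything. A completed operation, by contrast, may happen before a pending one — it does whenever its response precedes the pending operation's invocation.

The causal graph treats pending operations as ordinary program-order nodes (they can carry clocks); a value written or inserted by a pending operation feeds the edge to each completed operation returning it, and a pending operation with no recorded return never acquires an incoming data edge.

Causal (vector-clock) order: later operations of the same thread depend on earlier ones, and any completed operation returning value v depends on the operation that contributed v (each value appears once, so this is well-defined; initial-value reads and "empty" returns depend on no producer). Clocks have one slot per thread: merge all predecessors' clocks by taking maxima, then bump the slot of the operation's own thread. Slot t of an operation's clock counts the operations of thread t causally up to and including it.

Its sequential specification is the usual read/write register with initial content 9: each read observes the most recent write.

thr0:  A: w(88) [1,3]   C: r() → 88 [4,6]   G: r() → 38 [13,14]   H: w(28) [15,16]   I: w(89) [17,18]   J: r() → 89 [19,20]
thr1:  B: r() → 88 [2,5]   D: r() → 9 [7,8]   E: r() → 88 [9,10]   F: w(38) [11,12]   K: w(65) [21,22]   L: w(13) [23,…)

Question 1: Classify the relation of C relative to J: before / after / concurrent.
Answer: before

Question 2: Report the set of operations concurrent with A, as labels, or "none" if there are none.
Answer: B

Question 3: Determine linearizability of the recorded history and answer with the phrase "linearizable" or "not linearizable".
not linearizable

events 1..7 are fine; event 8 — the response of D at time 8 — makes the prefix non-linearizable
real-time-consistent orders of the 4 completed operations: 3 — all fail the register replay
take A, B, C, D: step 4 already fails, because D r() → 9 cannot occur there
take A, C, B, D: step 4 already fails, because D r() → 9 cannot occur there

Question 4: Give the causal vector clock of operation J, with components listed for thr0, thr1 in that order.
Answer: (6, 4)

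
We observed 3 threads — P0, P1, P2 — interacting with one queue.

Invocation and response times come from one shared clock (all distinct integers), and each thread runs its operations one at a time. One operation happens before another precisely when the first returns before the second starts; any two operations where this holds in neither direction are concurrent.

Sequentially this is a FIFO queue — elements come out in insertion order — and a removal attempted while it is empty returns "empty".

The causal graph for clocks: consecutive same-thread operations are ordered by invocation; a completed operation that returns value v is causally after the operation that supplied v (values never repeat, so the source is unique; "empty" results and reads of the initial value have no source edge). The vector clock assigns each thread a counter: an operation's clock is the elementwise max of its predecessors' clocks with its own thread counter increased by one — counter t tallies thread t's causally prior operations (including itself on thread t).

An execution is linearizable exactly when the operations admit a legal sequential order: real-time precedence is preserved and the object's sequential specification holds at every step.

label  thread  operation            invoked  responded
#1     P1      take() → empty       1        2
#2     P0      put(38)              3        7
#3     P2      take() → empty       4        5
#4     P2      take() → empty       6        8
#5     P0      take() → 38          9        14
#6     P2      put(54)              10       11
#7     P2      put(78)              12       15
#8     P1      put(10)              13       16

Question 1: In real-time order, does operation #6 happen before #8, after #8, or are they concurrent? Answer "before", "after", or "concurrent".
before

#6 spans [10,11], #8 spans [13,16]
resp(#6)=11 < inv(#8)=13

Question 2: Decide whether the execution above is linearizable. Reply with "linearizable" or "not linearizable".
linearizable

one valid linearization: #1, #3, #4, #2, #5, #6, #7, #8
1. #1 take() → empty, leaving queue <>
2. #3 take() → empty, leaving queue <>
3. #4 take() → empty, leaving queue <>
4. #2 put(38), leaving queue <38>
5. #5 take() → 38, leaving queue <>
6. #6 put(54), leaving queue <54>
7. #7 put(78), leaving queue <54,78>
8. #8 put(10), leaving queue <54,78,10>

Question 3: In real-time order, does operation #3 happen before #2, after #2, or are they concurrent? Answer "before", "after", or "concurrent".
concurrent

#3 spans [4,5], #2 spans [3,7]
the intervals overlap in both directions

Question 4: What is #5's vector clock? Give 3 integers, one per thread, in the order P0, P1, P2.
(2, 0, 0)

root op #3, invoked 4: fresh clock plus P2's own tick → (0, 0, 1)
root op #1, invoked 1: fresh clock plus P1's own tick → (0, 1, 0)
root op #2, invoked 3: fresh clock plus P0's own tick → (1, 0, 0)
#4, invoked 6, takes VC(#3)=(0, 0, 1) under max, adds 1 for P2 → (0, 0, 2)
#8, invoked 13, takes VC(#1)=(0, 1, 0) under max, adds 1 for P1 → (0, 2, 0)
#5, invoked 9, takes VC(#2)=(1, 0, 0) under max, adds 1 for P0 → (2, 0, 0)
#6, invoked 10, takes VC(#4)=(0, 0, 2) under max, adds 1 for P2 → (0, 0, 3)
#7, invoked 12, takes VC(#6)=(0, 0, 3) under max, adds 1 for P2 → (0, 0, 4)
target: VC(#5) = (2, 0, 0)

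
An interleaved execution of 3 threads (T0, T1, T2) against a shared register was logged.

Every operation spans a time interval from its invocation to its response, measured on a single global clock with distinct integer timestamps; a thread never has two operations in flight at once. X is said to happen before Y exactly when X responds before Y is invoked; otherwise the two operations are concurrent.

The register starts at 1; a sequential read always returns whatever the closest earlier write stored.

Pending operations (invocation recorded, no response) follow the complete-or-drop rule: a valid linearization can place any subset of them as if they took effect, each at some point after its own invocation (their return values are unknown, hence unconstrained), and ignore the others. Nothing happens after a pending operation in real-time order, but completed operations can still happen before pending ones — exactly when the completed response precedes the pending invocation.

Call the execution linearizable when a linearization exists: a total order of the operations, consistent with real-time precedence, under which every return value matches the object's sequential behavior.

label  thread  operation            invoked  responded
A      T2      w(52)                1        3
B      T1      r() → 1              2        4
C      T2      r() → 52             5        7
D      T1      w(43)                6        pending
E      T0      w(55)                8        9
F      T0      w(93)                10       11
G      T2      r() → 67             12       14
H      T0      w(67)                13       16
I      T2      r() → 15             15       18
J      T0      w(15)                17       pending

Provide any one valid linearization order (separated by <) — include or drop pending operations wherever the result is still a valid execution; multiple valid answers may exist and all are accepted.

after step 1 (B r() → 1): value 1
after step 2 (A w(52)): value 52
after step 3 (C r() → 52): value 52
after step 4 (D w(43) (pending, included)): value 43
after step 5 (E w(55)): value 55
after step 6 (F w(93)): value 93
after step 7 (H w(67)): value 67
after step 8 (G r() → 67): value 67
after step 9 (J w(15) (pending, included)): value 15
after step 10 (I r() → 15): value 15

B < A < C < D < E < F < H < G < J < I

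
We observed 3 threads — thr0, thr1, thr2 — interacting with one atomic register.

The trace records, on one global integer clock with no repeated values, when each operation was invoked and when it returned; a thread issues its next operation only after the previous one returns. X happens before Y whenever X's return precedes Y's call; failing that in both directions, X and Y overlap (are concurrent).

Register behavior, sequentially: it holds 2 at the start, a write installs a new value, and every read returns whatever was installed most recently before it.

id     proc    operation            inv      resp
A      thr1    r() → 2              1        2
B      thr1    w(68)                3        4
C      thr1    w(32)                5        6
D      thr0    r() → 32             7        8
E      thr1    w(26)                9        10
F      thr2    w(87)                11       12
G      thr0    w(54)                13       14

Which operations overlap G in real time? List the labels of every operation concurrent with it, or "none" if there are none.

G spans [13,14]; an op avoiding the whole window 13..14 is ordered, any other is concurrent
A [1,2]: before
B [3,4]: before
C [5,6]: before
D [7,8]: before
E [9,10]: before
F [11,12]: before

none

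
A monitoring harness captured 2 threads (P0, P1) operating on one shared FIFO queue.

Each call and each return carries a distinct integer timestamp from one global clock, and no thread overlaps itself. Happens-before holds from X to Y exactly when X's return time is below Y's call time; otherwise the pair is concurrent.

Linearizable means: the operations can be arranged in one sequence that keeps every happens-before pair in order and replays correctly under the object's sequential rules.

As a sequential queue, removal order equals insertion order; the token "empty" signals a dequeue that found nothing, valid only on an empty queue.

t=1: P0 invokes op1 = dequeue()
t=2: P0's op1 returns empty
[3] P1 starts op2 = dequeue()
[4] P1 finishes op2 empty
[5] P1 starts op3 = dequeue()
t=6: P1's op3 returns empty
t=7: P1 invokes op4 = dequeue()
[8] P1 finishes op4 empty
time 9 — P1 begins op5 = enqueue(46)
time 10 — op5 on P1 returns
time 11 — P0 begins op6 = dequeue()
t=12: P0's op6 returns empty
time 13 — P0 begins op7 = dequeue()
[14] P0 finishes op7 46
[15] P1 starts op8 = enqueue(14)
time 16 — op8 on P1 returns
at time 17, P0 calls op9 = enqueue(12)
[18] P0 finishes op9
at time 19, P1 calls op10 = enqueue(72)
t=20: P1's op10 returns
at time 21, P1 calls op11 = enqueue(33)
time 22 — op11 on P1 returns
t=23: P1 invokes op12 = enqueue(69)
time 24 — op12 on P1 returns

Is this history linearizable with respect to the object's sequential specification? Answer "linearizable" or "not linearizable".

not linearizable

events 1..11 are fine; event 12 — the response of op6 at time 12 — makes the prefix non-linearizable
one real-time candidate order over the 6 completed operations — the FIFO queue replay rejects it
e.g. op1, op2, op3, op4, op5, op6: illegal at step 6, since op6 dequeue() → empty cannot apply there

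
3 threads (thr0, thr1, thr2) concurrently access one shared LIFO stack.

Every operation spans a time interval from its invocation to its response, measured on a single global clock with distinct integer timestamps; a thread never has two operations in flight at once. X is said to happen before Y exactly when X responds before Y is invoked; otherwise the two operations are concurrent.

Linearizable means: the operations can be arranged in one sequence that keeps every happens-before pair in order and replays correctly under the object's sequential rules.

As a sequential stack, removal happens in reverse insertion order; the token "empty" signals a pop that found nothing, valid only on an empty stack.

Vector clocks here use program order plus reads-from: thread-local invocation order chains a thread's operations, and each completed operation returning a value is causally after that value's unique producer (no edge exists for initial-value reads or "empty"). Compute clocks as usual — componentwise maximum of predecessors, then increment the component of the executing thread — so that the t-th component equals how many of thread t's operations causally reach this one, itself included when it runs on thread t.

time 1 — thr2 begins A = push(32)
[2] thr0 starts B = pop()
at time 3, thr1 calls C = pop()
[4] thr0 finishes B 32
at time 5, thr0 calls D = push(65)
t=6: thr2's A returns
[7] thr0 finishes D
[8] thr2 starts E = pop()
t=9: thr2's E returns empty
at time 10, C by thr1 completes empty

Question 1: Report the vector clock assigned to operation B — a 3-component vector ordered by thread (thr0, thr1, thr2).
Answer: (1, 0, 1)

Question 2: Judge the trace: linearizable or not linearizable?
the violation lands at event 10, C's response at time 10: events 1..9 linearize, events 1..10 do not
15 orders of the 5 completed LIFO stack ops respect real time; none is legal
take A, B, C, D, E: step 5 already fails, because E pop() → empty cannot occur there
take A, B, D, C, E: step 4 already fails, because C pop() → empty cannot occur there

not linearizable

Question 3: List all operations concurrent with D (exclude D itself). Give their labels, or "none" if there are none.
Answer: A, C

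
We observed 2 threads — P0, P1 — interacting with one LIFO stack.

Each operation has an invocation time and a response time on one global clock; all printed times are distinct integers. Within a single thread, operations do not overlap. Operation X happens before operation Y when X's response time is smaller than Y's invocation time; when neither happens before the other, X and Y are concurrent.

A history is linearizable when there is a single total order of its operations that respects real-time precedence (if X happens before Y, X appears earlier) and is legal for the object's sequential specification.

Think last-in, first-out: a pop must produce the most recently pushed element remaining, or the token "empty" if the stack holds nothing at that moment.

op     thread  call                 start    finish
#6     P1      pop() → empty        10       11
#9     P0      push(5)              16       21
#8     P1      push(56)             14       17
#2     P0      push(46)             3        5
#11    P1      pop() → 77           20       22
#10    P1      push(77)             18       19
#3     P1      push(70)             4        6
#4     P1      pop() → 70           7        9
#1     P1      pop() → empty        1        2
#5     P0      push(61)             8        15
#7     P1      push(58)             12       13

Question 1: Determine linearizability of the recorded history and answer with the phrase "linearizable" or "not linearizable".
already the first 11 events (up to #6's response at time 11) admit no linearization; the first 10 still do
every one of the 2 real-time-consistent orders over 5 completed LIFO stack ops fails the sequential spec
completion choices over the 1 pending operation (#5) were checked; none helps
one such order, #1, #2, #3, #4, #6 (pending dropped), breaks at step 5 where #6 pop() → empty is illegal
one such order, #1, #3, #2, #4, #6 (pending dropped), breaks at step 4 where #4 pop() → 70 is illegal

not linearizable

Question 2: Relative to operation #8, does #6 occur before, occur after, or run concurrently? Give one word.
#6 spans [10,11], #8 spans [14,17]
resp(#6)=11 < inv(#8)=14

before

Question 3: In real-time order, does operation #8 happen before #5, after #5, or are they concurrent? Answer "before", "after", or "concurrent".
#8 spans [14,17], #5 spans [8,15]
the intervals overlap in both directions

concurrent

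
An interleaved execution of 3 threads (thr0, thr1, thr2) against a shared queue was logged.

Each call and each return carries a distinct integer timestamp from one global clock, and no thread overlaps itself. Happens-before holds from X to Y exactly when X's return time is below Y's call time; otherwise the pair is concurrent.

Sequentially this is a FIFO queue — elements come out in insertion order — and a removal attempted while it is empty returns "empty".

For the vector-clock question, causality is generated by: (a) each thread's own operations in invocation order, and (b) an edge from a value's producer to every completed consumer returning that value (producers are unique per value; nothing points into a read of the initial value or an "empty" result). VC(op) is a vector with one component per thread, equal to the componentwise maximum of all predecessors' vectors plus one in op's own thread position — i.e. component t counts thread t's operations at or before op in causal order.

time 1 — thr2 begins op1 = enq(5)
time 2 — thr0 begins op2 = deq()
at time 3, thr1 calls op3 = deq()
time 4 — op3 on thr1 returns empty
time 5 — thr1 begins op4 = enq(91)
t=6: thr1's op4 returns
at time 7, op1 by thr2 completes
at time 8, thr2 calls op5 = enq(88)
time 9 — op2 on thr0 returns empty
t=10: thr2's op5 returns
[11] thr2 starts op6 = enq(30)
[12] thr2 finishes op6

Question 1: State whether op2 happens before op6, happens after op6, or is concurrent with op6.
before

op2 spans [2,9], op6 spans [11,12]
resp(op2)=9 < inv(op6)=11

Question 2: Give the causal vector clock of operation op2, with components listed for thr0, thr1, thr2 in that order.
(1, 0, 0)

op1 (invocation 1): nothing precedes it; thr2's component alone gives (0, 0, 1)
op3 (invocation 3): nothing precedes it; thr1's component alone gives (0, 1, 0)
op2 (invocation 2): nothing precedes it; thr0's component alone gives (1, 0, 0)
op5 (invocation 8): componentwise max over VC(op1)=(0, 0, 1), +1 at thr2, giving (0, 0, 2)
op4 (invocation 5): componentwise max over VC(op3)=(0, 1, 0), +1 at thr1, giving (0, 2, 0)
op6 (invocation 11): componentwise max over VC(op5)=(0, 0, 2), +1 at thr2, giving (0, 0, 3)
target: VC(op2) = (1, 0, 0)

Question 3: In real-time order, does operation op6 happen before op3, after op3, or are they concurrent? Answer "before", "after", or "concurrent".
after

op6 spans [11,12], op3 spans [3,4]
resp(op3)=4 < inv(op6)=11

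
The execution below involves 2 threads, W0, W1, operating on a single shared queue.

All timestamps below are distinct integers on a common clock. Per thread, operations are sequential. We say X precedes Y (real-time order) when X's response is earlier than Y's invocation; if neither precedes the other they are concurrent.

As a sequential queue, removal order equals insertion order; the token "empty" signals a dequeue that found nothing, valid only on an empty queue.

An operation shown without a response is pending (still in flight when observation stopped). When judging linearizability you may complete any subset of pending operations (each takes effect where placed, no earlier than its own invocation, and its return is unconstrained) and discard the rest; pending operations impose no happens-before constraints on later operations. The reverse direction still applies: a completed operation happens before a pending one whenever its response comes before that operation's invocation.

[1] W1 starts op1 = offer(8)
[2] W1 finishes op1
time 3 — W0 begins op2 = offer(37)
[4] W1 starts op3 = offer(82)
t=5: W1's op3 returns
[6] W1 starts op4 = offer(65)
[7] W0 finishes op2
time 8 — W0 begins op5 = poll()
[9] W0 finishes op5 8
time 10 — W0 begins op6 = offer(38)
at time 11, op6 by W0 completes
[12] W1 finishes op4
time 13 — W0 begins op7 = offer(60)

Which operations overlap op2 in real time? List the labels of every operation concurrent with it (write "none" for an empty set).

overlap test against op2 [3,7]: concurrent iff the interval meets 3..7
op1 [1,2]: before
op3 [4,5]: concurrent
op4 [6,12]: concurrent
op5 [8,9]: after
op6 [10,11]: after
op7 [13,…): after

op3, op4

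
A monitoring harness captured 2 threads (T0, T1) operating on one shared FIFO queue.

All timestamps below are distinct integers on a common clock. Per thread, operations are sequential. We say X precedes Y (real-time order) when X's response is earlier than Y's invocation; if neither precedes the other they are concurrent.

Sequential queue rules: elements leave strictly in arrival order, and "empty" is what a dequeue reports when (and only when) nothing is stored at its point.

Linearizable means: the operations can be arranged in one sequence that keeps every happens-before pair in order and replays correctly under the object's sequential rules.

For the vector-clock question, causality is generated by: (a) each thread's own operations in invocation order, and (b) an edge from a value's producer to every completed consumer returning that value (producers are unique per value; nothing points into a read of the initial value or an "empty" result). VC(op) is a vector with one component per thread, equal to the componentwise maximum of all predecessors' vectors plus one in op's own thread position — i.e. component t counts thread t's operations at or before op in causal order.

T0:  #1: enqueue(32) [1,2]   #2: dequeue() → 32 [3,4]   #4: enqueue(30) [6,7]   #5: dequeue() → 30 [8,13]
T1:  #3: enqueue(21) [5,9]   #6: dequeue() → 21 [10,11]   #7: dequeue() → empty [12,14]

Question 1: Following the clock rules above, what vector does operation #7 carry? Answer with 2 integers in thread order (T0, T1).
(0, 3)

#3 (invocation 5): nothing precedes it; T1's component alone gives (0, 1)
#1 (invocation 1): nothing precedes it; T0's component alone gives (1, 0)
from VC(#3)=(0, 1), #6 (invoked 10) maxes components and bumps T1 → (0, 2)
from VC(#1)=(1, 0), #2 (invoked 3) maxes components and bumps T0 → (2, 0)
from VC(#6)=(0, 2), #7 (invoked 12) maxes components and bumps T1 → (0, 3)
from VC(#2)=(2, 0), #4 (invoked 6) maxes components and bumps T0 → (3, 0)
from VC(#4)=(3, 0), #5 (invoked 8) maxes components and bumps T0 → (4, 0)
target: VC(#7) = (0, 3)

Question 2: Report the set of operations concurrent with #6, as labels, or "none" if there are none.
#5

overlap test against #6 [10,11]: concurrent iff the interval meets 10..11
#1 [1,2]: before
#2 [3,4]: before
#3 [5,9]: before
#4 [6,7]: before
#5 [8,13]: concurrent
#7 [12,14]: after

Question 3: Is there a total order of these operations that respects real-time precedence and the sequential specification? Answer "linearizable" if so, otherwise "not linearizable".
linearizable

a witness: #1, #2, #3, #4, #6, #5, #7
after step 1 (#1 enqueue(32)): queue <32>
after step 2 (#2 dequeue() → 32): queue <>
after step 3 (#3 enqueue(21)): queue <21>
after step 4 (#4 enqueue(30)): queue <21,30>
after step 5 (#6 dequeue() → 21): queue <30>
after step 6 (#5 dequeue() → 30): queue <>
after step 7 (#7 dequeue() → empty): queue <>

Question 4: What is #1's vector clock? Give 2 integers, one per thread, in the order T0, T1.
(1, 0)

root op #3, invoked 5: fresh clock plus T1's own tick → (0, 1)
root op #1, invoked 1: fresh clock plus T0's own tick → (1, 0)
#6 (invocation 10): componentwise max over VC(#3)=(0, 1), +1 at T1, giving (0, 2)
#2 (invocation 3): componentwise max over VC(#1)=(1, 0), +1 at T0, giving (2, 0)
#7 (invocation 12): componentwise max over VC(#6)=(0, 2), +1 at T1, giving (0, 3)
#4 (invocation 6): componentwise max over VC(#2)=(2, 0), +1 at T0, giving (3, 0)
#5 (invocation 8): componentwise max over VC(#4)=(3, 0), +1 at T0, giving (4, 0)
target: VC(#1) = (1, 0)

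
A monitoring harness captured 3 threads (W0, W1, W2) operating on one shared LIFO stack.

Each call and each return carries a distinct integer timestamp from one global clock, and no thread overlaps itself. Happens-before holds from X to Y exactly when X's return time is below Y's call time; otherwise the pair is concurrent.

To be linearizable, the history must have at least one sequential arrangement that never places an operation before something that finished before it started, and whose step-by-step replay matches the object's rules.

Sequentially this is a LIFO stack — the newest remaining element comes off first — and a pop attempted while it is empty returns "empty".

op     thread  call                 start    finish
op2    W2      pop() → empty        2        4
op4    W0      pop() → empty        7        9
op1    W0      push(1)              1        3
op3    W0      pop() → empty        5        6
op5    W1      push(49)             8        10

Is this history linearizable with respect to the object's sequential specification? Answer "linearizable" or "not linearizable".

not linearizable

prefix check: 1..5 passes, 1..6 fails once op3's time-6 response joins
no legal order exists: 2 real-time-consistent candidates over 3 completed LIFO stack operations, all rejected
sample order op1, op2, op3 stalls at step 2 — op2 pop() → empty has no legal effect
sample order op2, op1, op3 stalls at step 3 — op3 pop() → empty has no legal effect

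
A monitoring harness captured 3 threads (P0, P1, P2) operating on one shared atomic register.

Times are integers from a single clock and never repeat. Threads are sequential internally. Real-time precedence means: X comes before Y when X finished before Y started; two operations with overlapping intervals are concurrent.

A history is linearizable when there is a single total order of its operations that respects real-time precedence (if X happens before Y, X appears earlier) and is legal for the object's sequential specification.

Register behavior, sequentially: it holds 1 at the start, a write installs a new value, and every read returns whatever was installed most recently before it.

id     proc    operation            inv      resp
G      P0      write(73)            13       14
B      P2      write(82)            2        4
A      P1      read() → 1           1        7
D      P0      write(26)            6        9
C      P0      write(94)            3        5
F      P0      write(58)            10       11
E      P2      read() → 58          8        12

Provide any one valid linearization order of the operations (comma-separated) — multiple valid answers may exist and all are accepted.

A, B, C, D, F, E, G

after step 1 (A read() → 1): value 1
after step 2 (B write(82)): value 82
after step 3 (C write(94)): value 94
after step 4 (D write(26)): value 26
after step 5 (F write(58)): value 58
after step 6 (E read() → 58): value 58
after step 7 (G write(73)): value 73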